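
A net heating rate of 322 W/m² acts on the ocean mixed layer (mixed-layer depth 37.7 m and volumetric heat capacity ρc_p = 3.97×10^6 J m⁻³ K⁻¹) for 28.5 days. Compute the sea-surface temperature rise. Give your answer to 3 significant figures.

Areal heat capacity C = ρc_p × D = 3.97×10^6 × 37.7 = 1.50×10^8 J m⁻² K⁻¹.
Net heat input Q = F Δt = 322 × (28.5 days × 86400 s/day) = 7.93×10^8 J/m².
ΔT = Q / C = 7.93×10^8 / 1.50×10^8 = 5.30 K.

5.30 K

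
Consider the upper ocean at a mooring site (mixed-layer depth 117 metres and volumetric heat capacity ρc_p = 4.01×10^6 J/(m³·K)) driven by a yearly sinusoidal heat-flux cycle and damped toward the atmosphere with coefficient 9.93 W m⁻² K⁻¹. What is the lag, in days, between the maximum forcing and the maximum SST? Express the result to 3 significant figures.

Areal heat capacity C = ρc_p × D = 4.01×10^6 × 117 = 4.69×10^8 J/(m^2 K).
ω = 2π / 3.15×10^7 s = 1.99×10^-7 s⁻¹.
Phase lag φ = arctan(Cω/λ) = arctan(93.5/9.93) = 1.46 rad.
Time lag = φ / ω = 1.46 / 1.99×10^-7 = 7.35×10^6 s = 85.1 days.

85.1 days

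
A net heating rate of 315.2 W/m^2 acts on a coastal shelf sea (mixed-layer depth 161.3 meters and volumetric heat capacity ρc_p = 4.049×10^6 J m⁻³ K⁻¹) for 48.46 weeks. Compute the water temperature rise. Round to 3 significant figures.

Areal heat capacity C = ρc_p × D = 4.049×10^6 × 161.3 = 6.53×10^8 J/(m²·K).
Net heat input Q = F Δt = 315.2 × (48.46 weeks × 6.048×10^5 s/week) = 9.24×10^9 J/m².
ΔT = Q / C = 9.24×10^9 / 6.53×10^8 = 14.1 K.

14.1 K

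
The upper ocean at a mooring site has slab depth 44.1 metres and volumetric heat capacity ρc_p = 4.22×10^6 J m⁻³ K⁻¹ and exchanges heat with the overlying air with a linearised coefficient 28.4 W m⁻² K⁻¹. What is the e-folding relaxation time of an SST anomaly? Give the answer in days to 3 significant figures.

75.8 days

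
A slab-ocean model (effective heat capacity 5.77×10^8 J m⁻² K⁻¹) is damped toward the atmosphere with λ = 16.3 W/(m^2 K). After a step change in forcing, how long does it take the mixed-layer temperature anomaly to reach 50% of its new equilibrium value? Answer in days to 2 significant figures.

280 days

Areal heat capacity C = 5.77×10^8 J m⁻² K⁻¹ (given).
τ = C / λ = 5.77×10^8 / 16.3 = 3.54×10^7 s.
Fraction reached: 1 − e^(−t/τ) = 0.50 ⇒ t = −τ ln(1 − 0.50) = τ × 0.693.
t = 2.45×10^7 s = 284 days.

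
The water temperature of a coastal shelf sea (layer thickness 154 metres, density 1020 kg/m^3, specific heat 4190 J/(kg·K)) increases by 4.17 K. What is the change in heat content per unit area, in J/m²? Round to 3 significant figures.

2.74×10^9

Areal heat capacity C = ρ c_p D = 1020 × 4190 × 154 = 6.58×10^8 J/(m²·K).
ΔQ = C ΔT = 6.58×10^8 × 4.17 = 2.74×10^9 J/m².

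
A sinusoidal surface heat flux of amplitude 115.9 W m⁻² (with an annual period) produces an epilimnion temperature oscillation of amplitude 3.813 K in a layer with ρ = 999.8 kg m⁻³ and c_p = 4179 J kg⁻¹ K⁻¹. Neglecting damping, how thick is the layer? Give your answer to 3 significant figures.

ω = 2π / 3.15×10^7 s = 1.99×10^-7 s⁻¹.
Required C = F₀ / (A ω) = 115.9 / (3.813 × 1.99×10^-7) = 1.53×10^8 J/(m²·K).
D = C / (ρ c_p) = 1.53×10^8 / (999.8 × 4179) = 36.5 m.

36.5 m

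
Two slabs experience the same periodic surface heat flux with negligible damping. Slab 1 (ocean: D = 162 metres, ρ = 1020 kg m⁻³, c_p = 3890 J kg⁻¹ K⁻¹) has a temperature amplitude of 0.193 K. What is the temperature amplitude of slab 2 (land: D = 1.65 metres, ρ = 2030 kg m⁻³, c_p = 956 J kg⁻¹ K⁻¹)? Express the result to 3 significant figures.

38.7 K

C_ocean = 6.43×10^8 J/(m²·K); C_land = 3.20×10^6 J/(m²·K).
A ∝ 1/C ⇒ A_land = A_ocean × C_ocean/C_land = 0.193 × 201 = 38.7 K.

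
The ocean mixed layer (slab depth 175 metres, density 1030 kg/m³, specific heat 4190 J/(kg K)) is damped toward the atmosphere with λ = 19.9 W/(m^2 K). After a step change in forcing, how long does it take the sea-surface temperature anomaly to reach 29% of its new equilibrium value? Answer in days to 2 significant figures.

Areal heat capacity C = ρ c_p D = 1030 × 4190 × 175 = 7.55×10^8 J m⁻² K⁻¹.
τ = C / λ = 7.55×10^8 / 19.9 = 3.80×10^7 s.
Fraction reached: 1 − e^(−t/τ) = 0.29 ⇒ t = −τ ln(1 − 0.29) = τ × 0.342.
t = 1.30×10^7 s = 150 days.

150 days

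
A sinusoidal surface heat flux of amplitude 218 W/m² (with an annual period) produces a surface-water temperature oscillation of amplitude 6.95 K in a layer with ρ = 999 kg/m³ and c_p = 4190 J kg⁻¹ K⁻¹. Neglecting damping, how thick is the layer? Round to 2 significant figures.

38 m

ω = 2π / 3.15×10^7 s = 1.99×10^-7 s⁻¹.
Required C = F₀ / (A ω) = 218 / (6.95 × 1.99×10^-7) = 1.57×10^8 J/(m²·K).
D = C / (ρ c_p) = 1.57×10^8 / (999 × 4190) = 37.6 m.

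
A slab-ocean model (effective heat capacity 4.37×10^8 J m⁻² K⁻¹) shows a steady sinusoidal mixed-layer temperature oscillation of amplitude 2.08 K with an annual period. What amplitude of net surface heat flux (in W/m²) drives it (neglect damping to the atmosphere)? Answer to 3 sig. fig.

181

Areal heat capacity C = 4.37×10^8 J m⁻² K⁻¹ (given).
ω = 2π / 3.15×10^7 s = 1.99×10^-7 s⁻¹.
Cω = 4.37×10^8 × 1.99×10^-7 = 87.1 W/(m²·K).
F₀ = A × Cω = 2.08 × 87.1 = 181 W/m².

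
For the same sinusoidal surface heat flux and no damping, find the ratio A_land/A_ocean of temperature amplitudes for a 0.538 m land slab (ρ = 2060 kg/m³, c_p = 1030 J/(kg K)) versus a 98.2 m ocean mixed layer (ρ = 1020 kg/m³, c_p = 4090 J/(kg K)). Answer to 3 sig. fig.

C_ocean = 1020 × 4090 × 98.2 = 4.10×10^8 J/(m²·K).
C_land = 2060 × 1030 × 0.538 = 1.14×10^6 J/(m²·K).
Undamped amplitude ∝ 1/C, so A_land/A_ocean = C_ocean/C_land = 359.

359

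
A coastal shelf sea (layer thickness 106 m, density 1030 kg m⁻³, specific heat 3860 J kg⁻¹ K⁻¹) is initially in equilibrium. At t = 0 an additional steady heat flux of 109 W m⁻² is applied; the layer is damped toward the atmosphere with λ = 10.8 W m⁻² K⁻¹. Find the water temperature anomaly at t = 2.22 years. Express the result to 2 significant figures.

8.4 K

Areal heat capacity C = ρ c_p D = 1030 × 3860 × 106 = 4.21×10^8 J/(m^2 K).
τ = C / λ = 4.21×10^8 / 10.8 = 3.90×10^7 s.
Equilibrium anomaly ΔT_eq = F / λ = 109 / 10.8 = 10.1 K.
t = 2.22 years = 7.01×10^7 s, so t/τ = 1.80.
ΔT(t) = ΔT_eq (1 − e^(−t/τ)) = 10.1 × (1 − e^−1.80) = 8.42 K.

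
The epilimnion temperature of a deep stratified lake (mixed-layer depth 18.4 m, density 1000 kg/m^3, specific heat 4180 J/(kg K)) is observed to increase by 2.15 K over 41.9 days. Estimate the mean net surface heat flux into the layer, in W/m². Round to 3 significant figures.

Areal heat capacity C = ρ c_p D = 1000 × 4180 × 18.4 = 7.69×10^7 J/(m²·K).
Required heat per unit area: Q = C ΔT = 7.69×10^7 × 2.15 = 1.65×10^8 J/m².
Flux F = Q / Δt = 1.65×10^8 / 3.62×10^6 s = 45.7 W/m².

45.7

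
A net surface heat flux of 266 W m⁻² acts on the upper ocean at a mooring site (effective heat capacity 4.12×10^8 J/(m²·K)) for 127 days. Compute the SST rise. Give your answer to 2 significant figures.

7.1 K

Areal heat capacity C = 4.12×10^8 J/(m²·K) (given).
Net heat input Q = F Δt = 266 × (127 days × 86400 s/day) = 2.92×10^9 J/m².
ΔT = Q / C = 2.92×10^9 / 4.12×10^8 = 7.08 K.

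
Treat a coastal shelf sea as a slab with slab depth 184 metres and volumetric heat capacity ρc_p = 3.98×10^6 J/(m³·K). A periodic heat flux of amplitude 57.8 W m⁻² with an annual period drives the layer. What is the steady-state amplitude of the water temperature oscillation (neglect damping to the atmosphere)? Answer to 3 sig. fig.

0.396 K

Areal heat capacity C = ρc_p × D = 3.98×10^6 × 184 = 7.32×10^8 J/(m²·K).
Angular frequency ω = 2π / T = 2π / 3.15×10^7 s = 1.99×10^-7 s⁻¹.
Cω = 7.32×10^8 × 1.99×10^-7 = 146 W/(m²·K).
Amplitude A = F₀ / (Cω) = 57.8 / 146 = 0.396 K.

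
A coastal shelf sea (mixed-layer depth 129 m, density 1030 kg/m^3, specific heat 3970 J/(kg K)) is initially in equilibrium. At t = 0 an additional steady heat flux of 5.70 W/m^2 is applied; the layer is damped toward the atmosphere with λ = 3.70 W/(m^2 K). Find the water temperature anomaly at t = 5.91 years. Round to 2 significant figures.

Areal heat capacity C = ρ c_p D = 1030 × 3970 × 129 = 5.27×10^8 J m⁻² K⁻¹.
τ = C / λ = 5.27×10^8 / 3.70 = 1.43×10^8 s.
Equilibrium anomaly ΔT_eq = F / λ = 5.70 / 3.70 = 1.54 K.
t = 5.91 years = 1.87×10^8 s, so t/τ = 1.31.
ΔT(t) = ΔT_eq (1 − e^(−t/τ)) = 1.54 × (1 − e^−1.31) = 1.12 K.

1.1 K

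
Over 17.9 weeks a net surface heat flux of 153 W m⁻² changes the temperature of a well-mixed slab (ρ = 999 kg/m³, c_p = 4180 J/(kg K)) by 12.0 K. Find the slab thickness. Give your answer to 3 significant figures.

Heat input Q = F Δt = 153 × 1.08×10^7 s = 1.66×10^9 J/m².
Required areal heat capacity C = Q / ΔT = 1.38×10^8 J/(m²·K).
Depth D = C / (ρ c_p) = 1.38×10^8 / (999 × 4180) = 33.1 m.

33.1 m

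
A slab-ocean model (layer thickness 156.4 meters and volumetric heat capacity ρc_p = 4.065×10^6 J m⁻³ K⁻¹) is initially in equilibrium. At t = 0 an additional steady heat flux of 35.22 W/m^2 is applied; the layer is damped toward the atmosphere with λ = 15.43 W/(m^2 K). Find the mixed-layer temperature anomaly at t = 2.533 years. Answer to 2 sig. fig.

Areal heat capacity C = ρc_p × D = 4.065×10^6 × 156.4 = 6.36×10^8 J/(m^2 K).
τ = C / λ = 6.36×10^8 / 15.43 = 4.12×10^7 s.
Equilibrium anomaly ΔT_eq = F / λ = 35.22 / 15.43 = 2.28 K.
t = 2.533 years = 7.99×10^7 s, so t/τ = 1.94.
ΔT(t) = ΔT_eq (1 − e^(−t/τ)) = 2.28 × (1 − e^−1.94) = 1.95 K.

2.0 K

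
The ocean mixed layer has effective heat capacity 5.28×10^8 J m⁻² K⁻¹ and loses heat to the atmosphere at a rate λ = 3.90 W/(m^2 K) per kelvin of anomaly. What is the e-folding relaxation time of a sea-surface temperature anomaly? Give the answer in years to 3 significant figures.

Areal heat capacity C = 5.28×10^8 J m⁻² K⁻¹ (given).
Relaxation time τ = C / λ = 5.28×10^8 / 3.90 = 1.35×10^8 s.
In years: 1.35×10^8 s / (3.156×10^7 s/year) = 4.29 years.

4.29 years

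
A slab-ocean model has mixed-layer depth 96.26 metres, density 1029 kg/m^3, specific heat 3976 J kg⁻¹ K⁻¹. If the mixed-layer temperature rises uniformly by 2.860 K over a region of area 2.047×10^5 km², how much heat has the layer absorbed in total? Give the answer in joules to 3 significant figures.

Areal heat capacity C = ρ c_p D = 1029 × 3976 × 96.26 = 3.94×10^8 J/(m^2 K).
Heat per unit area: q = C ΔT = 3.94×10^8 × 2.860 = 1.13×10^9 J/m².
Total heat: Q = q × A = 1.13×10^9 × (2.047×10^5 × 10⁶ m²) = 2.31×10^20 J.

2.31×10^20 J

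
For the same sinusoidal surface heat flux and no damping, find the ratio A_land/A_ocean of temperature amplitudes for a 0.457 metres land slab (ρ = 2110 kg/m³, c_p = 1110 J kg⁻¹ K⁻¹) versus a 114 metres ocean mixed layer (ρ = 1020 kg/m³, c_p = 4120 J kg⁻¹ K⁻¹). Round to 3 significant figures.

448

C_ocean = 1020 × 4120 × 114 = 4.79×10^8 J/(m²·K).
C_land = 2110 × 1110 × 0.457 = 1.07×10^6 J/(m²·K).
Undamped amplitude ∝ 1/C, so A_land/A_ocean = C_ocean/C_land = 448.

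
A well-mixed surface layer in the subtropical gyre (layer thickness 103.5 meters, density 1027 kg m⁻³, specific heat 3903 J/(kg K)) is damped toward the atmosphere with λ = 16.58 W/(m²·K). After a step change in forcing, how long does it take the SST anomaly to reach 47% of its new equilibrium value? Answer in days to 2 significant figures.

Areal heat capacity C = ρ c_p D = 1027 × 3903 × 103.5 = 4.15×10^8 J m⁻² K⁻¹.
τ = C / λ = 4.15×10^8 / 16.58 = 2.50×10^7 s.
Fraction reached: 1 − e^(−t/τ) = 0.47 ⇒ t = −τ ln(1 − 0.47) = τ × 0.635.
t = 1.59×10^7 s = 184 days.

180 days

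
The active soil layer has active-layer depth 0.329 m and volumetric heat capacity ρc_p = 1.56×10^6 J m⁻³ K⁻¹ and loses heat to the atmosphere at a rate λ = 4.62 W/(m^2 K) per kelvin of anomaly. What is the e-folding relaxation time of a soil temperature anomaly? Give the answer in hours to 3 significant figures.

Areal heat capacity C = ρc_p × D = 1.56×10^6 × 0.329 = 5.13×10^5 J/(m²·K).
Relaxation time τ = C / λ = 5.13×10^5 / 4.62 = 1.11×10^5 s.
In hours: 1.11×10^5 s / (3600 s/hour) = 30.9 hours.

30.9 hours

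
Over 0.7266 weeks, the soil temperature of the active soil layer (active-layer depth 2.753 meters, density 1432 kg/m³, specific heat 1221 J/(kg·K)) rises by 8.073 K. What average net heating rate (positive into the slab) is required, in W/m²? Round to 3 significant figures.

88.4

Areal heat capacity C = ρ c_p D = 1432 × 1221 × 2.753 = 4.81×10^6 J m⁻² K⁻¹.
Required heat per unit area: Q = C ΔT = 4.81×10^6 × 8.073 = 3.89×10^7 J/m².
Flux F = Q / Δt = 3.89×10^7 / 4.39×10^5 s = 88.4 W/m².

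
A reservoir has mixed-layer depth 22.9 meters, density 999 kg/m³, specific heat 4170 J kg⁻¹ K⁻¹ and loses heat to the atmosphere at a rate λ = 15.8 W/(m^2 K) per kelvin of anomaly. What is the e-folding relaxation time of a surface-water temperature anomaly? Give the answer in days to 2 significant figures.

Areal heat capacity C = ρ c_p D = 999 × 4170 × 22.9 = 9.54×10^7 J m⁻² K⁻¹.
Relaxation time τ = C / λ = 9.54×10^7 / 15.8 = 6.04×10^6 s.
In days: 6.04×10^6 s / (86400 s/day) = 69.9 days.

70 days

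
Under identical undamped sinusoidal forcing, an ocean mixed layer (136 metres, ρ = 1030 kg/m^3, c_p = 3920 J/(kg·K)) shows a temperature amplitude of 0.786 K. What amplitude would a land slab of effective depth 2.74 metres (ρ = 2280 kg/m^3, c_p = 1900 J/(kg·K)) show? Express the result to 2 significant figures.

C_ocean = 5.49×10^8 J/(m²·K); C_land = 1.19×10^7 J/(m²·K).
A ∝ 1/C ⇒ A_land = A_ocean × C_ocean/C_land = 0.786 × 46.3 = 36.4 K.

36 K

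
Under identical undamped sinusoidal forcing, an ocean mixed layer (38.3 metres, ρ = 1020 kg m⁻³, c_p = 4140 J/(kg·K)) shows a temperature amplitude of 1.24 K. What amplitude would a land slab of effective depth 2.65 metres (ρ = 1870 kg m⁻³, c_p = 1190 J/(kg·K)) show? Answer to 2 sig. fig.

34 K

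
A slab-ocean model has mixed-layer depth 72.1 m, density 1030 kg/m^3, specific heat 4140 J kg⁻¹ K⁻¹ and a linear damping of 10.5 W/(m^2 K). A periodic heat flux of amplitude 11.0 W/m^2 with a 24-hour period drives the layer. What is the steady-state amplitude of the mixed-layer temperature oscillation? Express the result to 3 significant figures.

4.92×10^-4 K

Areal heat capacity C = ρ c_p D = 1030 × 4140 × 72.1 = 3.07×10^8 J/(m^2 K).
Angular frequency ω = 2π / T = 2π / 86400 s = 7.27×10^-5 s⁻¹.
√((Cω)² + λ²) = √((22400)² + 10.5²) = 22400 W/(m²·K).
Amplitude A = F₀ / √((Cω)²+λ²) = 11.0 / 22400 = 4.92×10^-4 K.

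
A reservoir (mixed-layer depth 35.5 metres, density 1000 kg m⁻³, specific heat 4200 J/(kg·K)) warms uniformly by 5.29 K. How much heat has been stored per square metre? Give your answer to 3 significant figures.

Areal heat capacity C = ρ c_p D = 1000 × 4200 × 35.5 = 1.49×10^8 J m⁻² K⁻¹.
ΔQ = C ΔT = 1.49×10^8 × 5.29 = 7.89×10^8 J/m².

7.89×10^8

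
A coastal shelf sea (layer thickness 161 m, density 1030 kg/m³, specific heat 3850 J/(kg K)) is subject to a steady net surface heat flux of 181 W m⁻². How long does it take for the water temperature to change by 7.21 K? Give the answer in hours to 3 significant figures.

Areal heat capacity C = ρ c_p D = 1030 × 3850 × 161 = 6.38×10^8 J/(m²·K).
Time required: Δt = C ΔT / F = 6.38×10^8 × 7.21 / 181 = 2.54×10^7 s.
In hours: 2.54×10^7 s / (3600 s/hour) = 7060 hours.

7060 hours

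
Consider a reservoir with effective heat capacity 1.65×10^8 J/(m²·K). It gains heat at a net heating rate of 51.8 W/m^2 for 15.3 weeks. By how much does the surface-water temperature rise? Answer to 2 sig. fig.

2.9 K

Areal heat capacity C = 1.65×10^8 J/(m²·K) (given).
Net heat input Q = F Δt = 51.8 × (15.3 weeks × 6.048×10^5 s/week) = 4.79×10^8 J/m².
ΔT = Q / C = 4.79×10^8 / 1.65×10^8 = 2.91 K.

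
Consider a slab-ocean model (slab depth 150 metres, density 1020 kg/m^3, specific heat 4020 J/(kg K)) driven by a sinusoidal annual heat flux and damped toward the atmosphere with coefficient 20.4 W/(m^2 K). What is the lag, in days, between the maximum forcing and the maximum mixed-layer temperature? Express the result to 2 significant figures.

82 days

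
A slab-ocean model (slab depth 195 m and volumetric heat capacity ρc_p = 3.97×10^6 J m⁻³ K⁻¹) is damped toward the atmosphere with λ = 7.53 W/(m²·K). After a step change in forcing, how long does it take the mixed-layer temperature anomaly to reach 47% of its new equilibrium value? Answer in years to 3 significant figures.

Areal heat capacity C = ρc_p × D = 3.97×10^6 × 195 = 7.74×10^8 J m⁻² K⁻¹.
τ = C / λ = 7.74×10^8 / 7.53 = 1.03×10^8 s.
Fraction reached: 1 − e^(−t/τ) = 0.47 ⇒ t = −τ ln(1 − 0.47) = τ × 0.635.
t = 6.53×10^7 s = 2.07 years.

2.07 years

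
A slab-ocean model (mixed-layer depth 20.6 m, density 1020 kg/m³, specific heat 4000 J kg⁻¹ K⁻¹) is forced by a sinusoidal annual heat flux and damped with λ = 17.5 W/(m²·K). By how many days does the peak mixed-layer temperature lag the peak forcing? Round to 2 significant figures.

44 days

Areal heat capacity C = ρ c_p D = 1020 × 4000 × 20.6 = 8.40×10^7 J m⁻² K⁻¹.
ω = 2π / 3.15×10^7 s = 1.99×10^-7 s⁻¹.
Phase lag φ = arctan(Cω/λ) = arctan(16.7/17.5) = 0.763 rad.
Time lag = φ / ω = 0.763 / 1.99×10^-7 = 3.83×10^6 s = 44.3 days.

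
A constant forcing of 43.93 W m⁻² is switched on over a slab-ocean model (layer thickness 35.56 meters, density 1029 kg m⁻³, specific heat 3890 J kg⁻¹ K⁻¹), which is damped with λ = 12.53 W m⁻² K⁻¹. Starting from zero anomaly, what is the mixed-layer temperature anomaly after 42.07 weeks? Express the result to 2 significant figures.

3.1 K

Areal heat capacity C = ρ c_p D = 1029 × 3890 × 35.56 = 1.42×10^8 J m⁻² K⁻¹.
τ = C / λ = 1.42×10^8 / 12.53 = 1.14×10^7 s.
Equilibrium anomaly ΔT_eq = F / λ = 43.93 / 12.53 = 3.51 K.
t = 42.07 weeks = 2.54×10^7 s, so t/τ = 2.24.
ΔT(t) = ΔT_eq (1 − e^(−t/τ)) = 3.51 × (1 − e^−2.24) = 3.13 K.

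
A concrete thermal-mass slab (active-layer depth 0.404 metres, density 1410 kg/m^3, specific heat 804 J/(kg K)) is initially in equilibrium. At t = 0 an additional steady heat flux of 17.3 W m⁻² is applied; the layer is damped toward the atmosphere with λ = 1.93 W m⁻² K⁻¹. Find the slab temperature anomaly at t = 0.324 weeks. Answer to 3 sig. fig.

Areal heat capacity C = ρ c_p D = 1410 × 804 × 0.404 = 4.58×10^5 J/(m²·K).
τ = C / λ = 4.58×10^5 / 1.93 = 2.37×10^5 s.
Equilibrium anomaly ΔT_eq = F / λ = 17.3 / 1.93 = 8.96 K.
t = 0.324 weeks = 1.96×10^5 s, so t/τ = 0.826.
ΔT(t) = ΔT_eq (1 − e^(−t/τ)) = 8.96 × (1 − e^−0.826) = 5.04 K.

5.04 K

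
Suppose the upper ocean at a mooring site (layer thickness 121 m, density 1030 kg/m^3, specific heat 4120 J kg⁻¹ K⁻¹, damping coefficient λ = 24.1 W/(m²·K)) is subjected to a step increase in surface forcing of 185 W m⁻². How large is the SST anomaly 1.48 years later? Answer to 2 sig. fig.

Areal heat capacity C = ρ c_p D = 1030 × 4120 × 121 = 5.13×10^8 J m⁻² K⁻¹.
τ = C / λ = 5.13×10^8 / 24.1 = 2.13×10^7 s.
Equilibrium anomaly ΔT_eq = F / λ = 185 / 24.1 = 7.68 K.
t = 1.48 years = 4.67×10^7 s, so t/τ = 2.19.
ΔT(t) = ΔT_eq (1 − e^(−t/τ)) = 7.68 × (1 − e^−2.19) = 6.82 K.

6.8 K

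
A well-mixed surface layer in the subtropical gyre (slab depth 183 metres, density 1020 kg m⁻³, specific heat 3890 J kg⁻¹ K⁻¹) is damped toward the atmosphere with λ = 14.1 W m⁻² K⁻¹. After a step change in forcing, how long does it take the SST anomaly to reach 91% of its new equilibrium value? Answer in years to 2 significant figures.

3.9 years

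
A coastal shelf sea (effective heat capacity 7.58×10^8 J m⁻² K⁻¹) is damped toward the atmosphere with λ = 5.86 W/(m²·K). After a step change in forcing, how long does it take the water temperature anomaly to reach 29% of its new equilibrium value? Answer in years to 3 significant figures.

Areal heat capacity C = 7.58×10^8 J m⁻² K⁻¹ (given).
τ = C / λ = 7.58×10^8 / 5.86 = 1.29×10^8 s.
Fraction reached: 1 − e^(−t/τ) = 0.29 ⇒ t = −τ ln(1 − 0.29) = τ × 0.342.
t = 4.43×10^7 s = 1.40 years.

1.40 years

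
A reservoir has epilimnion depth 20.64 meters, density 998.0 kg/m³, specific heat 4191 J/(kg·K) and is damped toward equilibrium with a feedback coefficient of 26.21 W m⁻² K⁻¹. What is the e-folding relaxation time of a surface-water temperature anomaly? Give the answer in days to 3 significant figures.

Areal heat capacity C = ρ c_p D = 998.0 × 4191 × 20.64 = 8.63×10^7 J m⁻² K⁻¹.
Relaxation time τ = C / λ = 8.63×10^7 / 26.21 = 3.29×10^6 s.
In days: 3.29×10^6 s / (86400 s/day) = 38.1 days.

38.1 days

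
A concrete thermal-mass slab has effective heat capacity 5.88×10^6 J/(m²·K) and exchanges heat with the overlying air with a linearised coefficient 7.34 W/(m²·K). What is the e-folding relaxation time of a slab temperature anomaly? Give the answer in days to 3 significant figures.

9.27 days

Areal heat capacity C = 5.88×10^6 J/(m²·K) (given).
Relaxation time τ = C / λ = 5.88×10^6 / 7.34 = 8.01×10^5 s.
In days: 8.01×10^5 s / (86400 s/day) = 9.27 days.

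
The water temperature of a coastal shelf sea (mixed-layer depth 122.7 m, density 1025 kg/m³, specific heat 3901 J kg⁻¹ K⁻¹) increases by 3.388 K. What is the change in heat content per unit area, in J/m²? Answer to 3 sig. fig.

1.66×10^9

Areal heat capacity C = ρ c_p D = 1025 × 3901 × 122.7 = 4.91×10^8 J m⁻² K⁻¹.
ΔQ = C ΔT = 4.91×10^8 × 3.388 = 1.66×10^9 J/m².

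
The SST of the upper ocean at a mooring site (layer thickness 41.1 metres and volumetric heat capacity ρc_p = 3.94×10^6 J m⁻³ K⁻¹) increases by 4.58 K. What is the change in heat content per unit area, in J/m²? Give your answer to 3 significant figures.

7.42×10^8

Areal heat capacity C = ρc_p × D = 3.94×10^6 × 41.1 = 1.62×10^8 J/(m^2 K).
ΔQ = C ΔT = 1.62×10^8 × 4.58 = 7.42×10^8 J/m².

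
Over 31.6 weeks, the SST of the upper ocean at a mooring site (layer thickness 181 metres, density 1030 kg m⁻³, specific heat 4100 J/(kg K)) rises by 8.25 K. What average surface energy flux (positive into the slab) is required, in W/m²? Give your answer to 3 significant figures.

Areal heat capacity C = ρ c_p D = 1030 × 4100 × 181 = 7.64×10^8 J/(m²·K).
Required heat per unit area: Q = C ΔT = 7.64×10^8 × 8.25 = 6.31×10^9 J/m².
Flux F = Q / Δt = 6.31×10^9 / 1.91×10^7 s = 330 W/m².

330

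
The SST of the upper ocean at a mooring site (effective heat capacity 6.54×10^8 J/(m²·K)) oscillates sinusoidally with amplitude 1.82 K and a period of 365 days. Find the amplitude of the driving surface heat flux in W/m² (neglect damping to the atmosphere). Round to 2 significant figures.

240

Areal heat capacity C = 6.54×10^8 J/(m²·K) (given).
ω = 2π / 3.15×10^7 s = 1.99×10^-7 s⁻¹.
Cω = 6.54×10^8 × 1.99×10^-7 = 130 W/(m²·K).
F₀ = A × Cω = 1.82 × 130 = 237 W/m².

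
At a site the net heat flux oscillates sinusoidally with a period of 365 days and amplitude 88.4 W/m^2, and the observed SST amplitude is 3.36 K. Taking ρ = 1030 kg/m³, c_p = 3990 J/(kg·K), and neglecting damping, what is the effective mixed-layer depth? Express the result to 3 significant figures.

32.1 m

ω = 2π / 3.15×10^7 s = 1.99×10^-7 s⁻¹.
Required C = F₀ / (A ω) = 88.4 / (3.36 × 1.99×10^-7) = 1.32×10^8 J/(m²·K).
D = C / (ρ c_p) = 1.32×10^8 / (1030 × 3990) = 32.1 m.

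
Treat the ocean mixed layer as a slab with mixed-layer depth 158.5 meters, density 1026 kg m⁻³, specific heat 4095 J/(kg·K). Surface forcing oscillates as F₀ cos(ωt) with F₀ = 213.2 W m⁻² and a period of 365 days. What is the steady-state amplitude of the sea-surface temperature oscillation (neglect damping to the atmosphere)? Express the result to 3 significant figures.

1.61 K

Areal heat capacity C = ρ c_p D = 1026 × 4095 × 158.5 = 6.66×10^8 J/(m²·K).
Angular frequency ω = 2π / T = 2π / 3.15×10^7 s = 1.99×10^-7 s⁻¹.
Cω = 6.66×10^8 × 1.99×10^-7 = 133 W/(m²·K).
Amplitude A = F₀ / (Cω) = 213.2 / 133 = 1.61 K.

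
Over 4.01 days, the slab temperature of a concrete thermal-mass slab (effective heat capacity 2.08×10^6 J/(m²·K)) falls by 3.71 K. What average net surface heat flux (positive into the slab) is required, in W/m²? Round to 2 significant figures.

-22

Areal heat capacity C = 2.08×10^6 J/(m²·K) (given).
Required heat per unit area: Q = C ΔT = 2.08×10^6 × -3.71 = -7.72×10^6 J/m².
Flux F = Q / Δt = -7.72×10^6 / 3.46×10^5 s = -22.3 W/m².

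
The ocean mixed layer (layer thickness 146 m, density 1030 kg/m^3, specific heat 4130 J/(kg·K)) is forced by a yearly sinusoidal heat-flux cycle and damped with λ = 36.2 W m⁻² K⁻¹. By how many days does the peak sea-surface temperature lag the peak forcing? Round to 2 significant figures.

75 days

Areal heat capacity C = ρ c_p D = 1030 × 4130 × 146 = 6.21×10^8 J/(m²·K).
ω = 2π / 3.15×10^7 s = 1.99×10^-7 s⁻¹.
Phase lag φ = arctan(Cω/λ) = arctan(124/36.2) = 1.29 rad.
Time lag = φ / ω = 1.29 / 1.99×10^-7 = 6.46×10^6 s = 74.7 days.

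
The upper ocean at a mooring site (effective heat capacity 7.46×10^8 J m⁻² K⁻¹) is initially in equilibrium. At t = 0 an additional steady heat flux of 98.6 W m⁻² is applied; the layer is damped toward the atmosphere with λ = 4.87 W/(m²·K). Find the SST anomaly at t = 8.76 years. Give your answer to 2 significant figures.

Areal heat capacity C = 7.46×10^8 J m⁻² K⁻¹ (given).
τ = C / λ = 7.46×10^8 / 4.87 = 1.53×10^8 s.
Equilibrium anomaly ΔT_eq = F / λ = 98.6 / 4.87 = 20.2 K.
t = 8.76 years = 2.76×10^8 s, so t/τ = 1.80.
ΔT(t) = ΔT_eq (1 − e^(−t/τ)) = 20.2 × (1 − e^−1.80) = 16.9 K.

17 K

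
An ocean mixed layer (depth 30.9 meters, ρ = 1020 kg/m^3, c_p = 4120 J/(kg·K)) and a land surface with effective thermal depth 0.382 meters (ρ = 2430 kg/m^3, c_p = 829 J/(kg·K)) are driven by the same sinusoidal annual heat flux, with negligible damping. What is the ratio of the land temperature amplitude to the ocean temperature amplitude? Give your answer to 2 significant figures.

170

C_ocean = 1020 × 4120 × 30.9 = 1.30×10^8 J/(m²·K).
C_land = 2430 × 829 × 0.382 = 7.70×10^5 J/(m²·K).
Undamped amplitude ∝ 1/C, so A_land/A_ocean = C_ocean/C_land = 169.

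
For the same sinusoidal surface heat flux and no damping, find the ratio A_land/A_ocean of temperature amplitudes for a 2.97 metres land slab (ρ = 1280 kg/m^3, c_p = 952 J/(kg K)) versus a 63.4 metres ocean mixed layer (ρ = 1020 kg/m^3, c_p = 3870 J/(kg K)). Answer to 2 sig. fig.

69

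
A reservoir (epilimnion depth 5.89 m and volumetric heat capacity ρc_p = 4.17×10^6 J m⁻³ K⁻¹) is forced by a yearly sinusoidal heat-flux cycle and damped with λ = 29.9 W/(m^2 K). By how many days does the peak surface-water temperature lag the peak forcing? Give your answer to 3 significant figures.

9.42 days

Areal heat capacity C = ρc_p × D = 4.17×10^6 × 5.89 = 2.46×10^7 J m⁻² K⁻¹.
ω = 2π / 3.15×10^7 s = 1.99×10^-7 s⁻¹.
Phase lag φ = arctan(Cω/λ) = arctan(4.89/29.9) = 0.162 rad.
Time lag = φ / ω = 0.162 / 1.99×10^-7 = 8.14×10^5 s = 9.42 days.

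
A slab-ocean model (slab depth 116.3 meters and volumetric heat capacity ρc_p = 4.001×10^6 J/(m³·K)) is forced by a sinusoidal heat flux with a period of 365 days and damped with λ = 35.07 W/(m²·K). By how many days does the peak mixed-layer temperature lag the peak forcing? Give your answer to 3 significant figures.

70.2 days

Areal heat capacity C = ρc_p × D = 4.001×10^6 × 116.3 = 4.65×10^8 J/(m^2 K).
ω = 2π / 3.15×10^7 s = 1.99×10^-7 s⁻¹.
Phase lag φ = arctan(Cω/λ) = arctan(92.7/35.07) = 1.21 rad.
Time lag = φ / ω = 1.21 / 1.99×10^-7 = 6.07×10^6 s = 70.2 days.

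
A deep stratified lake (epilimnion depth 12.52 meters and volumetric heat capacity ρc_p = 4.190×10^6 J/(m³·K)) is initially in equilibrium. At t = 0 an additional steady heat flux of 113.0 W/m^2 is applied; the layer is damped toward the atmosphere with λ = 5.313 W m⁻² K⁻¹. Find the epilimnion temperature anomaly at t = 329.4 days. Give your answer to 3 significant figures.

20.1 K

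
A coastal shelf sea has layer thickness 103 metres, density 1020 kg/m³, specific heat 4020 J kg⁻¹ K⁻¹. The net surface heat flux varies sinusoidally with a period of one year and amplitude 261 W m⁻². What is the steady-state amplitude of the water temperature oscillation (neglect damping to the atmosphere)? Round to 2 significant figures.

3.1 K

Areal heat capacity C = ρ c_p D = 1020 × 4020 × 103 = 4.22×10^8 J/(m^2 K).
Angular frequency ω = 2π / T = 2π / 3.15×10^7 s = 1.99×10^-7 s⁻¹.
Cω = 4.22×10^8 × 1.99×10^-7 = 84.1 W/(m²·K).
Amplitude A = F₀ / (Cω) = 261 / 84.1 = 3.10 K.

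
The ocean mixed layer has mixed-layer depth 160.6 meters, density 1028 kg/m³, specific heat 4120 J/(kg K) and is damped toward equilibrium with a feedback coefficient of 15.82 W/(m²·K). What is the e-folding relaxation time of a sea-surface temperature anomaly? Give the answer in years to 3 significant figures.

1.36 years

Areal heat capacity C = ρ c_p D = 1028 × 4120 × 160.6 = 6.80×10^8 J/(m^2 K).
Relaxation time τ = C / λ = 6.80×10^8 / 15.82 = 4.30×10^7 s.
In years: 4.30×10^7 s / (3.156×10^7 s/year) = 1.36 years.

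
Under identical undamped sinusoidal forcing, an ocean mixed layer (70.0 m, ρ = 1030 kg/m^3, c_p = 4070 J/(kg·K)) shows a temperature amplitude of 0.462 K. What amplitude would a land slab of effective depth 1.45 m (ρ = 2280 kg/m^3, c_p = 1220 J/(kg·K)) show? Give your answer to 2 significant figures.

C_ocean = 2.93×10^8 J/(m²·K); C_land = 4.03×10^6 J/(m²·K).
A ∝ 1/C ⇒ A_land = A_ocean × C_ocean/C_land = 0.462 × 72.8 = 33.6 K.

34 K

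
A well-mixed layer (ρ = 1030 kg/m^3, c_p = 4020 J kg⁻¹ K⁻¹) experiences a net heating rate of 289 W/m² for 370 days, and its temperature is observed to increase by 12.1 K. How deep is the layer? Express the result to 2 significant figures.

180 m

Heat input Q = F Δt = 289 × 3.20×10^7 s = 9.24×10^9 J/m².
Required areal heat capacity C = Q / ΔT = 7.64×10^8 J/(m²·K).
Depth D = C / (ρ c_p) = 7.64×10^8 / (1030 × 4020) = 184 m.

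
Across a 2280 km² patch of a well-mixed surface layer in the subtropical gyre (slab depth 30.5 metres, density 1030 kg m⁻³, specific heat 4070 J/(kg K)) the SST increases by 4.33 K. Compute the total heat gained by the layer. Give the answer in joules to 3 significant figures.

1.26×10^18 J

Areal heat capacity C = ρ c_p D = 1030 × 4070 × 30.5 = 1.28×10^8 J m⁻² K⁻¹.
Heat per unit area: q = C ΔT = 1.28×10^8 × 4.33 = 5.54×10^8 J/m².
Total heat: Q = q × A = 5.54×10^8 × (2280 × 10⁶ m²) = 1.26×10^18 J.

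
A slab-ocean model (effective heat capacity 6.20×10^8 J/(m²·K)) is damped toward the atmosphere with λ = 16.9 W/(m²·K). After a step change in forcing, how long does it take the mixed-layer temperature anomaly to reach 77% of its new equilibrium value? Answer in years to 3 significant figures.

1.71 years

Areal heat capacity C = 6.20×10^8 J/(m²·K) (given).
τ = C / λ = 6.20×10^8 / 16.9 = 3.67×10^7 s.
Fraction reached: 1 − e^(−t/τ) = 0.77 ⇒ t = −τ ln(1 − 0.77) = τ × 1.47.
t = 5.39×10^7 s = 1.71 years.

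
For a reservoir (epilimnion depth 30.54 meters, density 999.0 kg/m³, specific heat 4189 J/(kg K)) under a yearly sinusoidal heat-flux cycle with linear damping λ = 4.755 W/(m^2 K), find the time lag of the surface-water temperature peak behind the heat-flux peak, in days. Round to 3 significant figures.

Areal heat capacity C = ρ c_p D = 999.0 × 4189 × 30.54 = 1.28×10^8 J m⁻² K⁻¹.
ω = 2π / 3.15×10^7 s = 1.99×10^-7 s⁻¹.
Phase lag φ = arctan(Cω/λ) = arctan(25.5/4.755) = 1.39 rad.
Time lag = φ / ω = 1.39 / 1.99×10^-7 = 6.96×10^6 s = 80.5 days.

80.5 days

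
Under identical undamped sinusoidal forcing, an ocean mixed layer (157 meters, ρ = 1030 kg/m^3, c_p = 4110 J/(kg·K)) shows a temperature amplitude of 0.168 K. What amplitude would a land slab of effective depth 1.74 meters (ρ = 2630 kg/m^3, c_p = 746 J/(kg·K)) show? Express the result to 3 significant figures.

32.7 K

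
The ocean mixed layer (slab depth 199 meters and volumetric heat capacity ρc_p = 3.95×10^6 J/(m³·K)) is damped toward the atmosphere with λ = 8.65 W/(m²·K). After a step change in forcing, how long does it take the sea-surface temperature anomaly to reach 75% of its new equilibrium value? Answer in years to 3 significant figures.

3.99 years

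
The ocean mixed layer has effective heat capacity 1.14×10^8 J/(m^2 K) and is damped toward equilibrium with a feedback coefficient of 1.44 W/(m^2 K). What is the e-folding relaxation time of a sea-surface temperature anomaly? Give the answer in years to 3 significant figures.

2.51 years

Areal heat capacity C = 1.14×10^8 J/(m^2 K) (given).
Relaxation time τ = C / λ = 1.14×10^8 / 1.44 = 7.92×10^7 s.
In years: 7.92×10^7 s / (3.156×10^7 s/year) = 2.51 years.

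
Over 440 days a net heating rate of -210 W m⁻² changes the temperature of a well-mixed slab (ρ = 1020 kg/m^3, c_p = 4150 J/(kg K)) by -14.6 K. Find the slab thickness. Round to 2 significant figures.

130 m

Heat input Q = F Δt = -210 × 3.80×10^7 s = -7.98×10^9 J/m².
Required areal heat capacity C = Q / ΔT = 5.47×10^8 J/(m²·K).
Depth D = C / (ρ c_p) = 5.47×10^8 / (1020 × 4150) = 129 m.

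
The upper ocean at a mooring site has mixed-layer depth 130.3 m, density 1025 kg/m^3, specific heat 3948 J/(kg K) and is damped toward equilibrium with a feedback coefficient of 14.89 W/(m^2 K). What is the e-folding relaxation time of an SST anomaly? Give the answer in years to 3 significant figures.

1.12 years

Areal heat capacity C = ρ c_p D = 1025 × 3948 × 130.3 = 5.27×10^8 J/(m^2 K).
Relaxation time τ = C / λ = 5.27×10^8 / 14.89 = 3.54×10^7 s.
In years: 3.54×10^7 s / (3.156×10^7 s/year) = 1.12 years.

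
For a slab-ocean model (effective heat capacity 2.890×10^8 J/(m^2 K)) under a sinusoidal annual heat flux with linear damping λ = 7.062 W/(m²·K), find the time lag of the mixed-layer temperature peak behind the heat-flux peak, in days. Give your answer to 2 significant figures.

84 days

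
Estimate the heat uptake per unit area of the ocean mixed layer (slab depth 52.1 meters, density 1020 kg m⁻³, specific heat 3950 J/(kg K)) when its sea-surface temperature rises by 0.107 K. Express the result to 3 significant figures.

2.25×10^7

Areal heat capacity C = ρ c_p D = 1020 × 3950 × 52.1 = 2.10×10^8 J m⁻² K⁻¹.
ΔQ = C ΔT = 2.10×10^8 × 0.107 = 2.25×10^7 J/m².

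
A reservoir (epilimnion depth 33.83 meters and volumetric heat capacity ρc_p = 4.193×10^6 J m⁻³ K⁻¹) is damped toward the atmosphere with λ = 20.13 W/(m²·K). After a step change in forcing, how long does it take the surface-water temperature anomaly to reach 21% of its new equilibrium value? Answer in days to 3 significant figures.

19.2 days

Areal heat capacity C = ρc_p × D = 4.193×10^6 × 33.83 = 1.42×10^8 J/(m²·K).
τ = C / λ = 1.42×10^8 / 20.13 = 7.05×10^6 s.
Fraction reached: 1 − e^(−t/τ) = 0.21 ⇒ t = −τ ln(1 − 0.21) = τ × 0.236.
t = 1.66×10^6 s = 19.2 days.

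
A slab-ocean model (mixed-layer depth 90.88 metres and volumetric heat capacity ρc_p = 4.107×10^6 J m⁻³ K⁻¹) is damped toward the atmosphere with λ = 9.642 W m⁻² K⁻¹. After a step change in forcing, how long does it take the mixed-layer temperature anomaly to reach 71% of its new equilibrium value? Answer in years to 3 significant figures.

1.52 years

Areal heat capacity C = ρc_p × D = 4.107×10^6 × 90.88 = 3.73×10^8 J m⁻² K⁻¹.
τ = C / λ = 3.73×10^8 / 9.642 = 3.87×10^7 s.
Fraction reached: 1 − e^(−t/τ) = 0.71 ⇒ t = −τ ln(1 − 0.71) = τ × 1.24.
t = 4.79×10^7 s = 1.52 years.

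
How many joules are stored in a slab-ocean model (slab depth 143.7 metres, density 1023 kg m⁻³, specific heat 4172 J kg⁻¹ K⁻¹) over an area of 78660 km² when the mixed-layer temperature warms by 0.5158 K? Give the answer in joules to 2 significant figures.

Areal heat capacity C = ρ c_p D = 1023 × 4172 × 143.7 = 6.13×10^8 J/(m²·K).
Heat per unit area: q = C ΔT = 6.13×10^8 × 0.5158 = 3.16×10^8 J/m².
Total heat: Q = q × A = 3.16×10^8 × (78660 × 10⁶ m²) = 2.49×10^19 J.

2.5×10^19 J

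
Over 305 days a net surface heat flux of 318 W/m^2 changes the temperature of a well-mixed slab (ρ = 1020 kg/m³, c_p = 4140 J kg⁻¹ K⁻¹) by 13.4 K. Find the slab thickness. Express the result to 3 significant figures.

Heat input Q = F Δt = 318 × 2.64×10^7 s = 8.38×10^9 J/m².
Required areal heat capacity C = Q / ΔT = 6.25×10^8 J/(m²·K).
Depth D = C / (ρ c_p) = 6.25×10^8 / (1020 × 4140) = 148 m.

148 m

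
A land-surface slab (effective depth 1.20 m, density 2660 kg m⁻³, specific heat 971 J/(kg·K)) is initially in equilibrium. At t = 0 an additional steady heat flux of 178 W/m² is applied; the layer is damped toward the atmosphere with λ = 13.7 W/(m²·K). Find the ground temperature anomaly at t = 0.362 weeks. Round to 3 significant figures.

Areal heat capacity C = ρ c_p D = 2660 × 971 × 1.20 = 3.10×10^6 J/(m^2 K).
τ = C / λ = 3.10×10^6 / 13.7 = 2.26×10^5 s.
Equilibrium anomaly ΔT_eq = F / λ = 178 / 13.7 = 13.0 K.
t = 0.362 weeks = 2.19×10^5 s, so t/τ = 0.968.
ΔT(t) = ΔT_eq (1 − e^(−t/τ)) = 13.0 × (1 − e^−0.968) = 8.06 K.

8.06 K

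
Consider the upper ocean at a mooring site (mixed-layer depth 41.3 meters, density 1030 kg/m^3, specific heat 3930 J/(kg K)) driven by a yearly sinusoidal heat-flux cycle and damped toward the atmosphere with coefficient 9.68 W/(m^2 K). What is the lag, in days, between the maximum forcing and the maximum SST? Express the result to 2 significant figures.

Areal heat capacity C = ρ c_p D = 1030 × 3930 × 41.3 = 1.67×10^8 J/(m²·K).
ω = 2π / 3.15×10^7 s = 1.99×10^-7 s⁻¹.
Phase lag φ = arctan(Cω/λ) = arctan(33.3/9.68) = 1.29 rad.
Time lag = φ / ω = 1.29 / 1.99×10^-7 = 6.46×10^6 s = 74.8 days.

75 days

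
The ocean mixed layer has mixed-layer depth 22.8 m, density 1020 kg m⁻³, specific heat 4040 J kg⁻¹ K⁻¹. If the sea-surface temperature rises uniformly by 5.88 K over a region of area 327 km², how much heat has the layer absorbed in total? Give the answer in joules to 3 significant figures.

1.81×10^17 J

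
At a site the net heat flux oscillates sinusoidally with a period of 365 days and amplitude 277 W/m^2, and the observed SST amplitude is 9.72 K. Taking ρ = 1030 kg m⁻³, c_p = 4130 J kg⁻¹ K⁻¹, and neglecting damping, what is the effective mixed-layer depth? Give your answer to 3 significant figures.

ω = 2π / 3.15×10^7 s = 1.99×10^-7 s⁻¹.
Required C = F₀ / (A ω) = 277 / (9.72 × 1.99×10^-7) = 1.43×10^8 J/(m²·K).
D = C / (ρ c_p) = 1.43×10^8 / (1030 × 4130) = 33.6 m.

33.6 m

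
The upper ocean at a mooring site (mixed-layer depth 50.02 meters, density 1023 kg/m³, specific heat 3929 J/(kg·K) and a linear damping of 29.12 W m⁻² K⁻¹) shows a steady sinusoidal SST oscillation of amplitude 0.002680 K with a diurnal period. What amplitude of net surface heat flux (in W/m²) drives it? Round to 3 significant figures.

Areal heat capacity C = ρ c_p D = 1023 × 3929 × 50.02 = 2.01×10^8 J/(m²·K).
ω = 2π / 86400 s = 7.27×10^-5 s⁻¹.
√((Cω)² + λ²) = √((14600)² + 29.12²) = 14600 W/(m²·K).
F₀ = A × √((Cω)²+λ²) = 0.002680 × 14600 = 39.2 W/m².

39.2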